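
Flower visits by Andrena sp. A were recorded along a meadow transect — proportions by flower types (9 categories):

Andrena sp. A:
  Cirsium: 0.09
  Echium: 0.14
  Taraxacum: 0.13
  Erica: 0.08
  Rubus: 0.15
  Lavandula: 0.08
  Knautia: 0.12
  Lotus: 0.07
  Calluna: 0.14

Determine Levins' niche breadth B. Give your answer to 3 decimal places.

8.418

Σpᵢ² = 0.09² + 0.14² + 0.13² + 0.08² + 0.15² + 0.08² + 0.12² + 0.07² + 0.14² = 0.0081 + 0.0196 + 0.0169 + 0.0064 + 0.0225 + 0.0064 + 0.0144 + 0.0049 + 0.0196 = 0.1188
B = 1 / 0.1188 = 8.41751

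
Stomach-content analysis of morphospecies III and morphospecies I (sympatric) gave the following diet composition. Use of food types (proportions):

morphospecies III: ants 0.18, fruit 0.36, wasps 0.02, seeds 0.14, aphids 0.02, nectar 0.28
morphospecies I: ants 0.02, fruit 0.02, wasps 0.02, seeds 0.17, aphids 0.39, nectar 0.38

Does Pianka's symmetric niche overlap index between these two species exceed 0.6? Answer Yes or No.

Σ p₁ᵢp₂ᵢ = 0.0036 + 0.0072 + 0.0004 + 0.0238 + 0.0078 + 0.1064 = 0.1492
Σp_1ᵢ² = 0.18² + 0.36² + 0.02² + 0.14² + 0.02² + 0.28² = 0.0324 + 0.1296 + 0.0004 + 0.0196 + 0.0004 + 0.0784 = 0.2608
Σp_2ᵢ² = 0.02² + 0.02² + 0.02² + 0.17² + 0.39² + 0.38² = 0.0004 + 0.0004 + 0.0004 + 0.0289 + 0.1521 + 0.1444 = 0.3266
O = 0.1492 / √(0.2608 × 0.3266) = 0.1492 / 0.29185 = 0.5112
O = 0.5112 < 0.6 → No.

No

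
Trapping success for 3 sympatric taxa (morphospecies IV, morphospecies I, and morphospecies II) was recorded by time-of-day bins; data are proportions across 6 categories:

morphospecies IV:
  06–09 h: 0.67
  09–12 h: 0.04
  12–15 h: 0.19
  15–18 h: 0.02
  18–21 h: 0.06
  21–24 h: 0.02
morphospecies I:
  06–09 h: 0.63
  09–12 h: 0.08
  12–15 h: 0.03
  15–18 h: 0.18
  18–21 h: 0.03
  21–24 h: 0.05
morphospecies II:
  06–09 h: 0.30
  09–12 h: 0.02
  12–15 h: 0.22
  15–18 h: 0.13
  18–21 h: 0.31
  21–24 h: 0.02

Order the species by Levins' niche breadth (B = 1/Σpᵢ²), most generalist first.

morphospecies II > morphospecies I > morphospecies IV

Σp_IVᵢ² = 0.67² + 0.04² + 0.19² + 0.02² + 0.06² + 0.02² = 0.4489 + 0.0016 + 0.0361 + 0.0004 + 0.0036 + 0.0004 = 0.4910
B_IV = 1 / 0.4910 = 2.0367
Σp_Iᵢ² = 0.63² + 0.08² + 0.03² + 0.18² + 0.03² + 0.05² = 0.3969 + 0.0064 + 0.0009 + 0.0324 + 0.0009 + 0.0025 = 0.4400
B_I = 1 / 0.4400 = 2.2727
Σp_IIᵢ² = 0.30² + 0.02² + 0.22² + 0.13² + 0.31² + 0.02² = 0.0900 + 0.0004 + 0.0484 + 0.0169 + 0.0961 + 0.0004 = 0.2522
B_II = 1 / 0.2522 = 3.9651
Ranking by B (broadest → narrowest): morphospecies II (3.97) > morphospecies I (2.27) > morphospecies IV (2.04)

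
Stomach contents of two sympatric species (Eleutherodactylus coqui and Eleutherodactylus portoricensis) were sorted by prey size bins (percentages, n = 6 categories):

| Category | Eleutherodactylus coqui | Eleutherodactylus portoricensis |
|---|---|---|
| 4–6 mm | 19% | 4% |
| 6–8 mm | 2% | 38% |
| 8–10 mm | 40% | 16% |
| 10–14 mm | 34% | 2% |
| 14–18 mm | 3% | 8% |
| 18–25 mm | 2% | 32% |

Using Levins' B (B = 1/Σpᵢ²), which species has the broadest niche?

Eleutherodactylus portoricensis

Convert percentages to proportions (divide by 100).
Σp_coquᵢ² = 0.19² + 0.02² + 0.40² + 0.34² + 0.03² + 0.02² = 0.0361 + 0.0004 + 0.1600 + 0.1156 + 0.0009 + 0.0004 = 0.3134
B_coqu = 1 / 0.3134 = 3.1908
Σp_portᵢ² = 0.04² + 0.38² + 0.16² + 0.02² + 0.08² + 0.32² = 0.0016 + 0.1444 + 0.0256 + 0.0004 + 0.0064 + 0.1024 = 0.2808
B_port = 1 / 0.2808 = 3.5613
Highest B → broadest niche (most generalist): Eleutherodactylus portoricensis (B = 3.56).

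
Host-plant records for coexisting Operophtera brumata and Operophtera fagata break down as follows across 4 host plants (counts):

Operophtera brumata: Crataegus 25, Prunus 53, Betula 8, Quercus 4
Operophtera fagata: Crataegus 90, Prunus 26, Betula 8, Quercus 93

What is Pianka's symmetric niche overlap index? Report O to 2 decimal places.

Proportions for Operophtera brumata (n=90): 25/90=0.2778, 53/90=0.5889, 8/90=0.0889, 4/90=0.0444
Proportions for Operophtera fagata (n=217): 90/217=0.4147, 26/217=0.1198, 8/217=0.0369, 93/217=0.4286
Σ p₁ᵢp₂ᵢ = 0.115204 + 0.070550 + 0.003280 + 0.019030 = 0.208064
Σp_1ᵢ² = 0.2778² + 0.5889² + 0.0889² + 0.0444² = 0.077173 + 0.346803 + 0.007903 + 0.001971 = 0.433850
Σp_2ᵢ² = 0.4147² + 0.1198² + 0.0369² + 0.4286² = 0.171976 + 0.014352 + 0.001362 + 0.183698 = 0.371388
O = 0.208064 / √(0.433850 × 0.371388) = 0.208064 / 0.4014059 = 0.5183

0.52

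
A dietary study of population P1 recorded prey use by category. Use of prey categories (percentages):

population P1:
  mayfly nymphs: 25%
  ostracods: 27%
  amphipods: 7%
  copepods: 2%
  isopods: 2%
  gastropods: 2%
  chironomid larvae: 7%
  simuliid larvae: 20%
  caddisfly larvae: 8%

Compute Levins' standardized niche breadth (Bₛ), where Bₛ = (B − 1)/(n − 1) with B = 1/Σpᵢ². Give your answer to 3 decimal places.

0.523

Convert percentages to proportions (divide by 100).
Σpᵢ² = 0.25² + 0.27² + 0.07² + 0.02² + 0.02² + 0.02² + 0.07² + 0.20² + 0.08² = 0.0625 + 0.0729 + 0.0049 + 0.0004 + 0.0004 + 0.0004 + 0.0049 + 0.0400 + 0.0064 = 0.1928
B = 1 / 0.1928 = 5.18672
Bₛ = (B − 1)/(n − 1) = (5.18672 − 1)/(9 − 1) = 4.18672/8 = 0.52334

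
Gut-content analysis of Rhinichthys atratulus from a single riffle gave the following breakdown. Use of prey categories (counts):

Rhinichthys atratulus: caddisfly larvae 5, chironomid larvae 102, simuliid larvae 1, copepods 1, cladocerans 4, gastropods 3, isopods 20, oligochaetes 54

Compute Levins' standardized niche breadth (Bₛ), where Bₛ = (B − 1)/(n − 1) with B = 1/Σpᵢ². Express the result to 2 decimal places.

Proportions for Rhinichthys atratulus (n=190): 5/190=0.0263, 102/190=0.5368, 1/190=0.0053, 1/190=0.0053, 4/190=0.0211, 3/190=0.0158, 20/190=0.1053, 54/190=0.2842
Σpᵢ² = 0.0263² + 0.5368² + 0.0053² + 0.0053² + 0.0211² + 0.0158² + 0.1053² + 0.2842² = 0.000692 + 0.288154 + 0.000028 + 0.000028 + 0.000445 + 0.000250 + 0.011088 + 0.080770 = 0.381455
B = 1 / 0.381455 = 2.6215
Bₛ = (B − 1)/(n − 1) = (2.6215 − 1)/(8 − 1) = 1.6215/7 = 0.2316

0.23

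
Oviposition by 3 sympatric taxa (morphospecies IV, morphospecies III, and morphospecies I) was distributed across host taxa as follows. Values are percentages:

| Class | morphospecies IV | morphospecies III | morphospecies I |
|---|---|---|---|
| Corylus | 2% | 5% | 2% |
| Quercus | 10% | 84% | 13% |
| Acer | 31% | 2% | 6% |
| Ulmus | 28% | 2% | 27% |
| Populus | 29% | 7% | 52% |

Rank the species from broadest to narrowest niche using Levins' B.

morphospecies IV > morphospecies I > morphospecies III

Convert percentages to proportions (divide by 100).
Σp_IVᵢ² = 0.02² + 0.10² + 0.31² + 0.28² + 0.29² = 0.0004 + 0.0100 + 0.0961 + 0.0784 + 0.0841 = 0.2690
B_IV = 1 / 0.2690 = 3.7175
Σp_IIIᵢ² = 0.05² + 0.84² + 0.02² + 0.02² + 0.07² = 0.0025 + 0.7056 + 0.0004 + 0.0004 + 0.0049 = 0.7138
B_III = 1 / 0.7138 = 1.4010
Σp_Iᵢ² = 0.02² + 0.13² + 0.06² + 0.27² + 0.52² = 0.0004 + 0.0169 + 0.0036 + 0.0729 + 0.2704 = 0.3642
B_I = 1 / 0.3642 = 2.7457
Ranking by B (broadest → narrowest): morphospecies IV (3.72) > morphospecies I (2.75) > morphospecies III (1.40)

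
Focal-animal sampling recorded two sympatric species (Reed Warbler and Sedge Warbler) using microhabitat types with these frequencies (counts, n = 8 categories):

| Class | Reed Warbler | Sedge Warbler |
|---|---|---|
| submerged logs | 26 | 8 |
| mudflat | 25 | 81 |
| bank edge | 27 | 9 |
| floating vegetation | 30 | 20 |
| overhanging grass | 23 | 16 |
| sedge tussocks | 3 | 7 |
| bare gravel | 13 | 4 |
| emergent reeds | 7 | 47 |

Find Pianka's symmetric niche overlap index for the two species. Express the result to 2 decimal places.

Proportions for Reed Warbler (n=154): 26/154=0.1688, 25/154=0.1623, 27/154=0.1753, 30/154=0.1948, 23/154=0.1494, 3/154=0.0195, 13/154=0.0844, 7/154=0.0455
Proportions for Sedge Warbler (n=192): 8/192=0.0417, 81/192=0.4219, 9/192=0.0469, 20/192=0.1042, 16/192=0.0833, 7/192=0.0365, 4/192=0.0208, 47/192=0.2448
Σ p₁ᵢp₂ᵢ = 0.007039 + 0.068474 + 0.008222 + 0.020298 + 0.012445 + 0.000712 + 0.001756 + 0.011138 = 0.130084
Σp_1ᵢ² = 0.1688² + 0.1623² + 0.1753² + 0.1948² + 0.1494² + 0.0195² + 0.0844² + 0.0455² = 0.028493 + 0.026341 + 0.030730 + 0.037947 + 0.022320 + 0.000380 + 0.007123 + 0.002070 = 0.155404
Σp_2ᵢ² = 0.0417² + 0.4219² + 0.0469² + 0.1042² + 0.0833² + 0.0365² + 0.0208² + 0.2448² = 0.001739 + 0.178000 + 0.002200 + 0.010858 + 0.006939 + 0.001332 + 0.000433 + 0.059927 = 0.261428
O = 0.130084 / √(0.155404 × 0.261428) = 0.130084 / 0.2015613 = 0.6454

0.65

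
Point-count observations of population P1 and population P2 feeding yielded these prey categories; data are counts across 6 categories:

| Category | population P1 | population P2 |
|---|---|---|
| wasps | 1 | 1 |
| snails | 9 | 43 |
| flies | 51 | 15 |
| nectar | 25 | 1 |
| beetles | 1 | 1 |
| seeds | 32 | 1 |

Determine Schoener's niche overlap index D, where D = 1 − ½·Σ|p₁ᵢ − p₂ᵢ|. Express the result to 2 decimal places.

0.37

Proportions for population P1 (n=119): 1/119=0.0084, 9/119=0.0756, 51/119=0.4286, 25/119=0.2101, 1/119=0.0084, 32/119=0.2689
Proportions for population P2 (n=62): 1/62=0.0161, 43/62=0.6935, 15/62=0.2419, 1/62=0.0161, 1/62=0.0161, 1/62=0.0161
Σ|p₁ᵢ − p₂ᵢ| = 0.0077 + 0.6179 + 0.1867 + 0.1940 + 0.0077 + 0.2528 = 1.2668
D = 1 − ½ × 1.2668 = 1 − 0.63340 = 0.36660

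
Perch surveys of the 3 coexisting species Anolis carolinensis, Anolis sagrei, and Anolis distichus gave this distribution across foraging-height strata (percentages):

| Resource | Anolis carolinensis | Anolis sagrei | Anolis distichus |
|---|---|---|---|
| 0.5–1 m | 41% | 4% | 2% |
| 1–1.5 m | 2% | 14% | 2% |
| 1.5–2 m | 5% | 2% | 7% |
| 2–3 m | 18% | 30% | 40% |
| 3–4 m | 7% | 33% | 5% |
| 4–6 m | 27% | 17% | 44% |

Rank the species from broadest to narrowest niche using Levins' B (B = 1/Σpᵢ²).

Anolis sagrei > Anolis carolinensis > Anolis distichus

Convert percentages to proportions (divide by 100).
Σp_caroᵢ² = 0.41² + 0.02² + 0.05² + 0.18² + 0.07² + 0.27² = 0.1681 + 0.0004 + 0.0025 + 0.0324 + 0.0049 + 0.0729 = 0.2812
B_caro = 1 / 0.2812 = 3.5562
Σp_sagrᵢ² = 0.04² + 0.14² + 0.02² + 0.30² + 0.33² + 0.17² = 0.0016 + 0.0196 + 0.0004 + 0.0900 + 0.1089 + 0.0289 = 0.2494
B_sagr = 1 / 0.2494 = 4.0096
Σp_distᵢ² = 0.02² + 0.02² + 0.07² + 0.40² + 0.05² + 0.44² = 0.0004 + 0.0004 + 0.0049 + 0.1600 + 0.0025 + 0.1936 = 0.3618
B_dist = 1 / 0.3618 = 2.7640
Ranking by B (broadest → narrowest): Anolis sagrei (4.01) > Anolis carolinensis (3.56) > Anolis distichus (2.76)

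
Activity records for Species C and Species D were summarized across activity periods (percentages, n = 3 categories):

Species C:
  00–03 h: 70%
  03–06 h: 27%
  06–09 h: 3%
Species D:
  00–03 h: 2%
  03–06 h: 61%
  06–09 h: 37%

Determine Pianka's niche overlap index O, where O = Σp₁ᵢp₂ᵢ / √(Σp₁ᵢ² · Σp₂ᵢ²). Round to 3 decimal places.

0.354

Convert percentages to proportions (divide by 100).
Σ p₁ᵢp₂ᵢ = 0.0140 + 0.1647 + 0.0111 = 0.1898
Σp_1ᵢ² = 0.70² + 0.27² + 0.03² = 0.4900 + 0.0729 + 0.0009 = 0.5638
Σp_2ᵢ² = 0.02² + 0.61² + 0.37² = 0.0004 + 0.3721 + 0.1369 = 0.5094
O = 0.1898 / √(0.5638 × 0.5094) = 0.1898 / 0.535910 = 0.35416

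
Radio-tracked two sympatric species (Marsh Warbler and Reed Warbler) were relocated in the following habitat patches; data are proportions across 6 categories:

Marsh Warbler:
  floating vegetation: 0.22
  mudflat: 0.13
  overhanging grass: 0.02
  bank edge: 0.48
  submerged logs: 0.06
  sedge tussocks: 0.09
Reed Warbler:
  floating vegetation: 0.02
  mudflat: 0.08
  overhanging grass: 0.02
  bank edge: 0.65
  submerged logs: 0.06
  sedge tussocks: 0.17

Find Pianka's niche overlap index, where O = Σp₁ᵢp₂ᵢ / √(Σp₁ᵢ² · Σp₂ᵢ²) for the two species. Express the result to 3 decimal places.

Σ p₁ᵢp₂ᵢ = 0.0044 + 0.0104 + 0.0004 + 0.3120 + 0.0036 + 0.0153 = 0.3461
Σp_1ᵢ² = 0.22² + 0.13² + 0.02² + 0.48² + 0.06² + 0.09² = 0.0484 + 0.0169 + 0.0004 + 0.2304 + 0.0036 + 0.0081 = 0.3078
Σp_2ᵢ² = 0.02² + 0.08² + 0.02² + 0.65² + 0.06² + 0.17² = 0.0004 + 0.0064 + 0.0004 + 0.4225 + 0.0036 + 0.0289 = 0.4622
O = 0.3461 / √(0.3078 × 0.4622) = 0.3461 / 0.377181 = 0.91760

0.918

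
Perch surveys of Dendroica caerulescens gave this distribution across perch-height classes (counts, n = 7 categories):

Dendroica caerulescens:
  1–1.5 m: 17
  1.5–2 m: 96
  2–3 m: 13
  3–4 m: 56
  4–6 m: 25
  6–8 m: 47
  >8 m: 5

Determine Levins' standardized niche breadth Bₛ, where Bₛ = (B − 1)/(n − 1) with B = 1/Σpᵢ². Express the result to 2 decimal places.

Proportions for Dendroica caerulescens (n=259): 17/259=0.0656, 96/259=0.3707, 13/259=0.0502, 56/259=0.2162, 25/259=0.0965, 47/259=0.1815, 5/259=0.0193
Σpᵢ² = 0.0656² + 0.3707² + 0.0502² + 0.2162² + 0.0965² + 0.1815² + 0.0193² = 0.004303 + 0.137418 + 0.002520 + 0.046742 + 0.009312 + 0.032942 + 0.000372 = 0.233609
B = 1 / 0.233609 = 4.2807
Bₛ = (B − 1)/(n − 1) = (4.2807 − 1)/(7 − 1) = 3.2807/6 = 0.5468

0.55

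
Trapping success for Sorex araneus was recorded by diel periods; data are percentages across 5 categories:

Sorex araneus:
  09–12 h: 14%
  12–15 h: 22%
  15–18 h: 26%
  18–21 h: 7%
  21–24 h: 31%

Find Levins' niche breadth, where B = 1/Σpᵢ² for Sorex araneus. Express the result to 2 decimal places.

Convert percentages to proportions (divide by 100).
Σpᵢ² = 0.14² + 0.22² + 0.26² + 0.07² + 0.31² = 0.0196 + 0.0484 + 0.0676 + 0.0049 + 0.0961 = 0.2366
B = 1 / 0.2366 = 4.2265

4.23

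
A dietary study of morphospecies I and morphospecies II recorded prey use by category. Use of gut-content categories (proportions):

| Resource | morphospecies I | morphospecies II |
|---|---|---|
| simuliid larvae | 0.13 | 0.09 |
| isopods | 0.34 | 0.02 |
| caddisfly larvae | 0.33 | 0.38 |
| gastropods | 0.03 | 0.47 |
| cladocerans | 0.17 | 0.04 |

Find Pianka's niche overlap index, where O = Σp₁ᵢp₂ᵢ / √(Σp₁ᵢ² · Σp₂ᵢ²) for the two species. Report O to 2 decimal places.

0.52

Σ p₁ᵢp₂ᵢ = 0.0117 + 0.0068 + 0.1254 + 0.0141 + 0.0068 = 0.1648
Σp_1ᵢ² = 0.13² + 0.34² + 0.33² + 0.03² + 0.17² = 0.0169 + 0.1156 + 0.1089 + 0.0009 + 0.0289 = 0.2712
Σp_2ᵢ² = 0.09² + 0.02² + 0.38² + 0.47² + 0.04² = 0.0081 + 0.0004 + 0.1444 + 0.2209 + 0.0016 = 0.3754
O = 0.1648 / √(0.2712 × 0.3754) = 0.1648 / 0.31907 = 0.5165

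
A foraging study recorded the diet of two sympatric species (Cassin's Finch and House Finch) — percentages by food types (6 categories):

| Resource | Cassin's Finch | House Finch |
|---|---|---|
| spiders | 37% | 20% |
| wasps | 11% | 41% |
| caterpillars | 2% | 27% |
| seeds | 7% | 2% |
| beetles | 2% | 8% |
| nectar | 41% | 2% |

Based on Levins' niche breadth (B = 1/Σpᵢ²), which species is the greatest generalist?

House Finch

Convert percentages to proportions (divide by 100).
Σp_Cassᵢ² = 0.37² + 0.11² + 0.02² + 0.07² + 0.02² + 0.41² = 0.1369 + 0.0121 + 0.0004 + 0.0049 + 0.0004 + 0.1681 = 0.3228
B_Cass = 1 / 0.3228 = 3.0979
Σp_Housᵢ² = 0.20² + 0.41² + 0.27² + 0.02² + 0.08² + 0.02² = 0.0400 + 0.1681 + 0.0729 + 0.0004 + 0.0064 + 0.0004 = 0.2882
B_Hous = 1 / 0.2882 = 3.4698
Highest B → broadest niche (most generalist): House Finch (B = 3.47).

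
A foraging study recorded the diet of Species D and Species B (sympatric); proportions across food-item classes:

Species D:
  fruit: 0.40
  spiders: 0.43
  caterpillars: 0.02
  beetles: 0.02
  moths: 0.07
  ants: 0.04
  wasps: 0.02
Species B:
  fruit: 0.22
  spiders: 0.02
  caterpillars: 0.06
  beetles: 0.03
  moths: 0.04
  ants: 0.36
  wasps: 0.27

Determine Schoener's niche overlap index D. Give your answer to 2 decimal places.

Σ|p₁ᵢ − p₂ᵢ| = 0.18 + 0.41 + 0.04 + 0.01 + 0.03 + 0.32 + 0.25 = 1.24
D = 1 − ½ × 1.24 = 1 − 0.620 = 0.3800

0.38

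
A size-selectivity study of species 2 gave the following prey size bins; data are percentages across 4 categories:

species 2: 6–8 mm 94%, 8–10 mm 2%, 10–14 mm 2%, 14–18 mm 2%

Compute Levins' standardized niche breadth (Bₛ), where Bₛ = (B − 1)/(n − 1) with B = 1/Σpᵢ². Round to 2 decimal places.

0.04

Convert percentages to proportions (divide by 100).
Σpᵢ² = 0.94² + 0.02² + 0.02² + 0.02² = 0.8836 + 0.0004 + 0.0004 + 0.0004 = 0.8848
B = 1 / 0.8848 = 1.1302
Bₛ = (B − 1)/(n − 1) = (1.1302 − 1)/(4 − 1) = 0.1302/3 = 0.0434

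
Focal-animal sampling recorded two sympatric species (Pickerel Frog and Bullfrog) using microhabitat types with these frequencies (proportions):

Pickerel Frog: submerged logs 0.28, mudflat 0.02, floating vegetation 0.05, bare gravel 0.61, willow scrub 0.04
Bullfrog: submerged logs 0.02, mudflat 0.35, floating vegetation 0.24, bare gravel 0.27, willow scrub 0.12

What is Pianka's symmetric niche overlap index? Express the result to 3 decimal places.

Σ p₁ᵢp₂ᵢ = 0.0056 + 0.0070 + 0.0120 + 0.1647 + 0.0048 = 0.1941
Σp_1ᵢ² = 0.28² + 0.02² + 0.05² + 0.61² + 0.04² = 0.0784 + 0.0004 + 0.0025 + 0.3721 + 0.0016 = 0.4550
Σp_2ᵢ² = 0.02² + 0.35² + 0.24² + 0.27² + 0.12² = 0.0004 + 0.1225 + 0.0576 + 0.0729 + 0.0144 = 0.2678
O = 0.1941 / √(0.4550 × 0.2678) = 0.1941 / 0.349069 = 0.55605

0.556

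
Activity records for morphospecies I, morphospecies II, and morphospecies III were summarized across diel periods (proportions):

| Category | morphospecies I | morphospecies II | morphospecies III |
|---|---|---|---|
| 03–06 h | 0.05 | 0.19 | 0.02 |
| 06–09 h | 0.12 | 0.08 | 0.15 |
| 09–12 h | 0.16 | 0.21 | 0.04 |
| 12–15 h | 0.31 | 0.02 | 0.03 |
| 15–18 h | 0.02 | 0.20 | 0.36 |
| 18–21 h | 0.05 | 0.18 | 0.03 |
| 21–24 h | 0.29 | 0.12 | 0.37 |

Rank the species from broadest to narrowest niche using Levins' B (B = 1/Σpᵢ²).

morphospecies II > morphospecies I > morphospecies III

Σp_Iᵢ² = 0.05² + 0.12² + 0.16² + 0.31² + 0.02² + 0.05² + 0.29² = 0.0025 + 0.0144 + 0.0256 + 0.0961 + 0.0004 + 0.0025 + 0.0841 = 0.2256
B_I = 1 / 0.2256 = 4.4326
Σp_IIᵢ² = 0.19² + 0.08² + 0.21² + 0.02² + 0.20² + 0.18² + 0.12² = 0.0361 + 0.0064 + 0.0441 + 0.0004 + 0.0400 + 0.0324 + 0.0144 = 0.1738
B_II = 1 / 0.1738 = 5.7537
Σp_IIIᵢ² = 0.02² + 0.15² + 0.04² + 0.03² + 0.36² + 0.03² + 0.37² = 0.0004 + 0.0225 + 0.0016 + 0.0009 + 0.1296 + 0.0009 + 0.1369 = 0.2928
B_III = 1 / 0.2928 = 3.4153
Ranking by B (broadest → narrowest): morphospecies II (5.75) > morphospecies I (4.43) > morphospecies III (3.42)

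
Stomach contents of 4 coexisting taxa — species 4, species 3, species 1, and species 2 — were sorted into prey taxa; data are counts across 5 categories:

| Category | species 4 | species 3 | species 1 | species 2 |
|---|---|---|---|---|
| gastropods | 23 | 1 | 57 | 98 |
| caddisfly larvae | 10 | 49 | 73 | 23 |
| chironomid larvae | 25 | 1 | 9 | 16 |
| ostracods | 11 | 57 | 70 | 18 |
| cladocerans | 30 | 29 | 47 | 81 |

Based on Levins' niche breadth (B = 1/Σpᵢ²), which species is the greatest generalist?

Proportions for species 4 (n=99): 23/99=0.2323, 10/99=0.1010, 25/99=0.2525, 11/99=0.1111, 30/99=0.3030
Proportions for species 3 (n=137): 1/137=0.0073, 49/137=0.3577, 1/137=0.0073, 57/137=0.4161, 29/137=0.2117
Proportions for species 1 (n=256): 57/256=0.2227, 73/256=0.2852, 9/256=0.0352, 70/256=0.2734, 47/256=0.1836
Proportions for species 2 (n=236): 98/236=0.4153, 23/236=0.0975, 16/236=0.0678, 18/236=0.0763, 81/236=0.3432
Σp_4ᵢ² = 0.2323² + 0.1010² + 0.2525² + 0.1111² + 0.3030² = 0.053963 + 0.010201 + 0.063756 + 0.012343 + 0.091809 = 0.232072
B_4 = 1 / 0.232072 = 4.3090
Σp_3ᵢ² = 0.0073² + 0.3577² + 0.0073² + 0.4161² + 0.2117² = 0.000053 + 0.127949 + 0.000053 + 0.173139 + 0.044817 = 0.346011
B_3 = 1 / 0.346011 = 2.8901
Σp_1ᵢ² = 0.2227² + 0.2852² + 0.0352² + 0.2734² + 0.1836² = 0.049595 + 0.081339 + 0.001239 + 0.074748 + 0.033709 = 0.240630
B_1 = 1 / 0.240630 = 4.1558
Σp_2ᵢ² = 0.4153² + 0.0975² + 0.0678² + 0.0763² + 0.3432² = 0.172474 + 0.009506 + 0.004597 + 0.005822 + 0.117786 = 0.310185
B_2 = 1 / 0.310185 = 3.2239
Highest B → broadest niche (most generalist): species 4 (B = 4.31).

species 4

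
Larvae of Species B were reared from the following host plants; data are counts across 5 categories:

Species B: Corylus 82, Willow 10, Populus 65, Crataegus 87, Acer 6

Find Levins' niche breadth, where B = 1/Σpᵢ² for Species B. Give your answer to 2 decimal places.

3.35

Proportions for Species B (n=250): 82/250=0.3280, 10/250=0.0400, 65/250=0.2600, 87/250=0.3480, 6/250=0.0240
Σpᵢ² = 0.3280² + 0.0400² + 0.2600² + 0.3480² + 0.0240² = 0.107584 + 0.001600 + 0.067600 + 0.121104 + 0.000576 = 0.298464
B = 1 / 0.298464 = 3.3505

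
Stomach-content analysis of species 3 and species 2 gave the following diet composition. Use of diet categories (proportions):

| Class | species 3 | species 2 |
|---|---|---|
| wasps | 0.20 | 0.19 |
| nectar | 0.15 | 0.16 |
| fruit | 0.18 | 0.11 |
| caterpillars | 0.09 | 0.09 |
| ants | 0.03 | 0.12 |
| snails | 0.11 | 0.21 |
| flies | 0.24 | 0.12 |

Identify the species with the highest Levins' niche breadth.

Σp_3ᵢ² = 0.20² + 0.15² + 0.18² + 0.09² + 0.03² + 0.11² + 0.24² = 0.0400 + 0.0225 + 0.0324 + 0.0081 + 0.0009 + 0.0121 + 0.0576 = 0.1736
B_3 = 1 / 0.1736 = 5.7604
Σp_2ᵢ² = 0.19² + 0.16² + 0.11² + 0.09² + 0.12² + 0.21² + 0.12² = 0.0361 + 0.0256 + 0.0121 + 0.0081 + 0.0144 + 0.0441 + 0.0144 = 0.1548
B_2 = 1 / 0.1548 = 6.4599
Highest B → broadest niche (most generalist): species 2 (B = 6.46).

species 2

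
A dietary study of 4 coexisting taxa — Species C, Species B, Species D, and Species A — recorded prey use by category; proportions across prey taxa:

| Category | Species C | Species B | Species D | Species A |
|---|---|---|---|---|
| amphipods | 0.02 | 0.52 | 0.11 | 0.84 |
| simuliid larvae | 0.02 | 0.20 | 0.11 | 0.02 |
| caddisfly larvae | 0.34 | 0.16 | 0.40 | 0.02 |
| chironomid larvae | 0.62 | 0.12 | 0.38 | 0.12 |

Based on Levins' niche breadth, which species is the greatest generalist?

Σp_Cᵢ² = 0.02² + 0.02² + 0.34² + 0.62² = 0.0004 + 0.0004 + 0.1156 + 0.3844 = 0.5008
B_C = 1 / 0.5008 = 1.9968
Σp_Bᵢ² = 0.52² + 0.20² + 0.16² + 0.12² = 0.2704 + 0.0400 + 0.0256 + 0.0144 = 0.3504
B_B = 1 / 0.3504 = 2.8539
Σp_Dᵢ² = 0.11² + 0.11² + 0.40² + 0.38² = 0.0121 + 0.0121 + 0.1600 + 0.1444 = 0.3286
B_D = 1 / 0.3286 = 3.0432
Σp_Aᵢ² = 0.84² + 0.02² + 0.02² + 0.12² = 0.7056 + 0.0004 + 0.0004 + 0.0144 = 0.7208
B_A = 1 / 0.7208 = 1.3873
Highest B → broadest niche (most generalist): Species D (B = 3.04).

Species D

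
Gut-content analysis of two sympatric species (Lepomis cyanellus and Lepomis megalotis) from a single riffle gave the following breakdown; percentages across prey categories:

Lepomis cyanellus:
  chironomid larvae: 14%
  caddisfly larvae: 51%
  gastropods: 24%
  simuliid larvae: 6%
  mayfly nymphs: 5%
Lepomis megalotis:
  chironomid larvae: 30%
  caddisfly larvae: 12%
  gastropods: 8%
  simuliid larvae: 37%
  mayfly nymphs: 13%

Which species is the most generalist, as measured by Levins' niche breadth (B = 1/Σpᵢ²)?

Convert percentages to proportions (divide by 100).
Σp_cyanᵢ² = 0.14² + 0.51² + 0.24² + 0.06² + 0.05² = 0.0196 + 0.2601 + 0.0576 + 0.0036 + 0.0025 = 0.3434
B_cyan = 1 / 0.3434 = 2.9121
Σp_megaᵢ² = 0.30² + 0.12² + 0.08² + 0.37² + 0.13² = 0.0900 + 0.0144 + 0.0064 + 0.1369 + 0.0169 = 0.2646
B_mega = 1 / 0.2646 = 3.7793
Highest B → broadest niche (most generalist): Lepomis megalotis (B = 3.78).

Lepomis megalotis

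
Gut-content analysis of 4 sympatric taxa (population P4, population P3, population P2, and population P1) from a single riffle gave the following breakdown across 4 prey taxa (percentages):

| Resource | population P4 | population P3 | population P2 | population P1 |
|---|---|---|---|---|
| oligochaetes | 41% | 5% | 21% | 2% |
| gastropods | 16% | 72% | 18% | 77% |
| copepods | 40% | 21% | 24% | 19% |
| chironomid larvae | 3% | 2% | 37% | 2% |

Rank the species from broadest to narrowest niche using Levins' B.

population P2 > population P4 > population P3 > population P1

Convert percentages to proportions (divide by 100).
Σp_P4ᵢ² = 0.41² + 0.16² + 0.40² + 0.03² = 0.1681 + 0.0256 + 0.1600 + 0.0009 = 0.3546
B_P4 = 1 / 0.3546 = 2.8201
Σp_P3ᵢ² = 0.05² + 0.72² + 0.21² + 0.02² = 0.0025 + 0.5184 + 0.0441 + 0.0004 = 0.5654
B_P3 = 1 / 0.5654 = 1.7687
Σp_P2ᵢ² = 0.21² + 0.18² + 0.24² + 0.37² = 0.0441 + 0.0324 + 0.0576 + 0.1369 = 0.2710
B_P2 = 1 / 0.2710 = 3.6900
Σp_P1ᵢ² = 0.02² + 0.77² + 0.19² + 0.02² = 0.0004 + 0.5929 + 0.0361 + 0.0004 = 0.6298
B_P1 = 1 / 0.6298 = 1.5878
Ranking by B (broadest → narrowest): population P2 (3.69) > population P4 (2.82) > population P3 (1.77) > population P1 (1.59)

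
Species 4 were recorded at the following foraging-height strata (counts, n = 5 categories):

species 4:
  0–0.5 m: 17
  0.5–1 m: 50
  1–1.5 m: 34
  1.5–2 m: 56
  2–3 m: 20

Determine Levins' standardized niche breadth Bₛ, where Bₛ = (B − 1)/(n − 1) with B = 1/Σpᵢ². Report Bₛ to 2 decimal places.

0.80

Proportions for species 4 (n=177): 17/177=0.0960, 50/177=0.2825, 34/177=0.1921, 56/177=0.3164, 20/177=0.1130
Σpᵢ² = 0.0960² + 0.2825² + 0.1921² + 0.3164² + 0.1130² = 0.009216 + 0.079806 + 0.036902 + 0.100109 + 0.012769 = 0.238802
B = 1 / 0.238802 = 4.1876
Bₛ = (B − 1)/(n − 1) = (4.1876 − 1)/(5 − 1) = 3.1876/4 = 0.7969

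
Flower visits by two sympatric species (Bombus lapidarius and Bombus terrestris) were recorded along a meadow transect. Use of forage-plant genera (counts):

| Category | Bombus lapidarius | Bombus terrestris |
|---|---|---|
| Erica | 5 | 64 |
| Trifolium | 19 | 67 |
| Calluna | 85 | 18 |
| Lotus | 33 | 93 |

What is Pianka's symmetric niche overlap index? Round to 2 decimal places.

0.50

Proportions for Bombus lapidarius (n=142): 5/142=0.0352, 19/142=0.1338, 85/142=0.5986, 33/142=0.2324
Proportions for Bombus terrestris (n=242): 64/242=0.2645, 67/242=0.2769, 18/242=0.0744, 93/242=0.3843
Σ p₁ᵢp₂ᵢ = 0.009310 + 0.037049 + 0.044536 + 0.089311 = 0.180206
Σp_1ᵢ² = 0.0352² + 0.1338² + 0.5986² + 0.2324² = 0.001239 + 0.017902 + 0.358322 + 0.054010 = 0.431473
Σp_2ᵢ² = 0.2645² + 0.2769² + 0.0744² + 0.3843² = 0.069960 + 0.076674 + 0.005535 + 0.147686 = 0.299855
O = 0.180206 / √(0.431473 × 0.299855) = 0.180206 / 0.3596934 = 0.5010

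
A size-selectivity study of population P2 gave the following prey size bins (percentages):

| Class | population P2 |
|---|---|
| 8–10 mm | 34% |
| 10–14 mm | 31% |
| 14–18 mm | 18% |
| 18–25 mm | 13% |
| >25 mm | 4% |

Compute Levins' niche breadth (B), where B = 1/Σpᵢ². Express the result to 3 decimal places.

3.808

Convert percentages to proportions (divide by 100).
Σpᵢ² = 0.34² + 0.31² + 0.18² + 0.13² + 0.04² = 0.1156 + 0.0961 + 0.0324 + 0.0169 + 0.0016 = 0.2626
B = 1 / 0.2626 = 3.80807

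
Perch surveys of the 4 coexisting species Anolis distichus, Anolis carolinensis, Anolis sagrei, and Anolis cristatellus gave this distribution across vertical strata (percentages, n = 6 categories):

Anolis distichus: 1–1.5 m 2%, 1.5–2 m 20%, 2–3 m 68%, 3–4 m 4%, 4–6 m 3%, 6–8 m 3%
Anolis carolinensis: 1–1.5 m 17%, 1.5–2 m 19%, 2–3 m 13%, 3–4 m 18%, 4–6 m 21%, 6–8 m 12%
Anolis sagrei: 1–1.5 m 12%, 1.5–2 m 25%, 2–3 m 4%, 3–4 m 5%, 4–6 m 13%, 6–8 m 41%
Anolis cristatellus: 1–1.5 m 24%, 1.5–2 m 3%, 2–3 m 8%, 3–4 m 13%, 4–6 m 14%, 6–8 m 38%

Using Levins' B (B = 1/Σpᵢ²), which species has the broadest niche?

Convert percentages to proportions (divide by 100).
Σp_distᵢ² = 0.02² + 0.20² + 0.68² + 0.04² + 0.03² + 0.03² = 0.0004 + 0.0400 + 0.4624 + 0.0016 + 0.0009 + 0.0009 = 0.5062
B_dist = 1 / 0.5062 = 1.9755
Σp_caroᵢ² = 0.17² + 0.19² + 0.13² + 0.18² + 0.21² + 0.12² = 0.0289 + 0.0361 + 0.0169 + 0.0324 + 0.0441 + 0.0144 = 0.1728
B_caro = 1 / 0.1728 = 5.7870
Σp_sagrᵢ² = 0.12² + 0.25² + 0.04² + 0.05² + 0.13² + 0.41² = 0.0144 + 0.0625 + 0.0016 + 0.0025 + 0.0169 + 0.1681 = 0.2660
B_sagr = 1 / 0.2660 = 3.7594
Σp_crisᵢ² = 0.24² + 0.03² + 0.08² + 0.13² + 0.14² + 0.38² = 0.0576 + 0.0009 + 0.0064 + 0.0169 + 0.0196 + 0.1444 = 0.2458
B_cris = 1 / 0.2458 = 4.0683
Highest B → broadest niche (most generalist): Anolis carolinensis (B = 5.79).

Anolis carolinensis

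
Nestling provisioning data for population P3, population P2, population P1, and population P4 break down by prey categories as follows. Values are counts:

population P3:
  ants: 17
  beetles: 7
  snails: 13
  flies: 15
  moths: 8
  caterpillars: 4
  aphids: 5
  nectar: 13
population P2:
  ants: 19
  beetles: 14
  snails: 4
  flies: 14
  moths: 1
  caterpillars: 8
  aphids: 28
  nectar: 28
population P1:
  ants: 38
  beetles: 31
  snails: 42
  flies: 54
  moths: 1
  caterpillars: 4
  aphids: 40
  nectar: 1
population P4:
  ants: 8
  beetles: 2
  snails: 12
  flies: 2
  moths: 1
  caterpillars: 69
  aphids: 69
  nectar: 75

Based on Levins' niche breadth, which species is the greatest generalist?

population P3

Proportions for population P3 (n=82): 17/82=0.2073, 7/82=0.0854, 13/82=0.1585, 15/82=0.1829, 8/82=0.0976, 4/82=0.0488, 5/82=0.0610, 13/82=0.1585
Proportions for population P2 (n=116): 19/116=0.1638, 14/116=0.1207, 4/116=0.0345, 14/116=0.1207, 1/116=0.0086, 8/116=0.0690, 28/116=0.2414, 28/116=0.2414
Proportions for population P1 (n=211): 38/211=0.1801, 31/211=0.1469, 42/211=0.1991, 54/211=0.2559, 1/211=0.0047, 4/211=0.0190, 40/211=0.1896, 1/211=0.0047
Proportions for population P4 (n=238): 8/238=0.0336, 2/238=0.0084, 12/238=0.0504, 2/238=0.0084, 1/238=0.0042, 69/238=0.2899, 69/238=0.2899, 75/238=0.3151
Σp_P3ᵢ² = 0.2073² + 0.0854² + 0.1585² + 0.1829² + 0.0976² + 0.0488² + 0.0610² + 0.1585² = 0.042973 + 0.007293 + 0.025122 + 0.033452 + 0.009526 + 0.002381 + 0.003721 + 0.025122 = 0.149590
B_P3 = 1 / 0.149590 = 6.6849
Σp_P2ᵢ² = 0.1638² + 0.1207² + 0.0345² + 0.1207² + 0.0086² + 0.0690² + 0.2414² + 0.2414² = 0.026830 + 0.014568 + 0.001190 + 0.014568 + 0.000074 + 0.004761 + 0.058274 + 0.058274 = 0.178539
B_P2 = 1 / 0.178539 = 5.6010
Σp_P1ᵢ² = 0.1801² + 0.1469² + 0.1991² + 0.2559² + 0.0047² + 0.0190² + 0.1896² + 0.0047² = 0.032436 + 0.021580 + 0.039641 + 0.065485 + 0.000022 + 0.000361 + 0.035948 + 0.000022 = 0.195495
B_P1 = 1 / 0.195495 = 5.1152
Σp_P4ᵢ² = 0.0336² + 0.0084² + 0.0504² + 0.0084² + 0.0042² + 0.2899² + 0.2899² + 0.3151² = 0.001129 + 0.000071 + 0.002540 + 0.000071 + 0.000018 + 0.084042 + 0.084042 + 0.099288 = 0.271201
B_P4 = 1 / 0.271201 = 3.6873
Highest B → broadest niche (most generalist): population P3 (B = 6.68).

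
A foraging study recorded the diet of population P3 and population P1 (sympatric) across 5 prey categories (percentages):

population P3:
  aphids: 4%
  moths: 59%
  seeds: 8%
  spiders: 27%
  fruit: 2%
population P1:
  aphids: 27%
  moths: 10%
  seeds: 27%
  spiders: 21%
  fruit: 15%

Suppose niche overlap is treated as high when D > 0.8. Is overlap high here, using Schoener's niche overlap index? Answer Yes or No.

No

Convert percentages to proportions (divide by 100).
Σ|p₁ᵢ − p₂ᵢ| = 0.23 + 0.49 + 0.19 + 0.06 + 0.13 = 1.10
D = 1 − ½ × 1.10 = 1 − 0.550 = 0.4500
D = 0.4500 < 0.8 → No.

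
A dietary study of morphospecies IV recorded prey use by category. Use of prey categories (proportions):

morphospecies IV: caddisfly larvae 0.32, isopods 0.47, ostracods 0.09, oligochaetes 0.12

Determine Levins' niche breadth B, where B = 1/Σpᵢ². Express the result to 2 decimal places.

Σpᵢ² = 0.32² + 0.47² + 0.09² + 0.12² = 0.1024 + 0.2209 + 0.0081 + 0.0144 = 0.3458
B = 1 / 0.3458 = 2.8918

2.89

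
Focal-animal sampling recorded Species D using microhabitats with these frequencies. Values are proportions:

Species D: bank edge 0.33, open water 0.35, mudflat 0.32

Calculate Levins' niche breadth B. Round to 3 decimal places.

2.996

Σpᵢ² = 0.33² + 0.35² + 0.32² = 0.1089 + 0.1225 + 0.1024 = 0.3338
B = 1 / 0.3338 = 2.99581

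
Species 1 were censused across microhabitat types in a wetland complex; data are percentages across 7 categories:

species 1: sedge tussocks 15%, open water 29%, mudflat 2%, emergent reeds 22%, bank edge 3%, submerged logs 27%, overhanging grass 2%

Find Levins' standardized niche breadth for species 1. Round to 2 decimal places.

Convert percentages to proportions (divide by 100).
Σpᵢ² = 0.15² + 0.29² + 0.02² + 0.22² + 0.03² + 0.27² + 0.02² = 0.0225 + 0.0841 + 0.0004 + 0.0484 + 0.0009 + 0.0729 + 0.0004 = 0.2296
B = 1 / 0.2296 = 4.3554
Bₛ = (B − 1)/(n − 1) = (4.3554 − 1)/(7 − 1) = 3.3554/6 = 0.5592

0.56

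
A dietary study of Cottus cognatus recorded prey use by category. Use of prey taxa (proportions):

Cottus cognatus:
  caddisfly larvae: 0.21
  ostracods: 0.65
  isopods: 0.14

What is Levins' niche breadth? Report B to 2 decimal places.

2.06

Σpᵢ² = 0.21² + 0.65² + 0.14² = 0.0441 + 0.4225 + 0.0196 = 0.4862
B = 1 / 0.4862 = 2.0568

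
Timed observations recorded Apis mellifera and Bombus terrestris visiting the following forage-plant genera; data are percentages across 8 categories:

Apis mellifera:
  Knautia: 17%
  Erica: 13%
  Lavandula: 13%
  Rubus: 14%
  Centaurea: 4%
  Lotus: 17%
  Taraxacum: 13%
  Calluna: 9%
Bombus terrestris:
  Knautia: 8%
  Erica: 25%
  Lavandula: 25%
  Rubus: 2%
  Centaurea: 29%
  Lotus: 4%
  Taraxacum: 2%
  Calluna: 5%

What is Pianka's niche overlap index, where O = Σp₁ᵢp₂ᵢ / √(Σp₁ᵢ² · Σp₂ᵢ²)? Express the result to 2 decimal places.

Convert percentages to proportions (divide by 100).
Σ p₁ᵢp₂ᵢ = 0.0136 + 0.0325 + 0.0325 + 0.0028 + 0.0116 + 0.0068 + 0.0026 + 0.0045 = 0.1069
Σp_1ᵢ² = 0.17² + 0.13² + 0.13² + 0.14² + 0.04² + 0.17² + 0.13² + 0.09² = 0.0289 + 0.0169 + 0.0169 + 0.0196 + 0.0016 + 0.0289 + 0.0169 + 0.0081 = 0.1378
Σp_2ᵢ² = 0.08² + 0.25² + 0.25² + 0.02² + 0.29² + 0.04² + 0.02² + 0.05² = 0.0064 + 0.0625 + 0.0625 + 0.0004 + 0.0841 + 0.0016 + 0.0004 + 0.0025 = 0.2204
O = 0.1069 / √(0.1378 × 0.2204) = 0.1069 / 0.17427 = 0.6134

0.61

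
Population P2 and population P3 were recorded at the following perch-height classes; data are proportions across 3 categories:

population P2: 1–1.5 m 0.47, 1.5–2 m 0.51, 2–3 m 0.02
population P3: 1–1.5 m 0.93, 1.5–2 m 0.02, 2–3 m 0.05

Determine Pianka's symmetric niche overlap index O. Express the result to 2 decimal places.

0.69

Σ p₁ᵢp₂ᵢ = 0.4371 + 0.0102 + 0.0010 = 0.4483
Σp_1ᵢ² = 0.47² + 0.51² + 0.02² = 0.2209 + 0.2601 + 0.0004 = 0.4814
Σp_2ᵢ² = 0.93² + 0.02² + 0.05² = 0.8649 + 0.0004 + 0.0025 = 0.8678
O = 0.4483 / √(0.4814 × 0.8678) = 0.4483 / 0.64634 = 0.6936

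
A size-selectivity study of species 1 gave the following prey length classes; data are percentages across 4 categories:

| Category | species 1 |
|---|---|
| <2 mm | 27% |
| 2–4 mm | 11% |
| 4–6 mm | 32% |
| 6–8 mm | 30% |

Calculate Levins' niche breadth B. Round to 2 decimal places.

3.60

Convert percentages to proportions (divide by 100).
Σpᵢ² = 0.27² + 0.11² + 0.32² + 0.30² = 0.0729 + 0.0121 + 0.1024 + 0.0900 = 0.2774
B = 1 / 0.2774 = 3.6049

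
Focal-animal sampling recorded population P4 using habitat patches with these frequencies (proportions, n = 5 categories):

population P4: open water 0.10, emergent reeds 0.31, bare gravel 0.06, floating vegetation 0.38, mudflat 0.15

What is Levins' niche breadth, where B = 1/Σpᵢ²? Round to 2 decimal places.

Σpᵢ² = 0.10² + 0.31² + 0.06² + 0.38² + 0.15² = 0.0100 + 0.0961 + 0.0036 + 0.1444 + 0.0225 = 0.2766
B = 1 / 0.2766 = 3.6153

3.62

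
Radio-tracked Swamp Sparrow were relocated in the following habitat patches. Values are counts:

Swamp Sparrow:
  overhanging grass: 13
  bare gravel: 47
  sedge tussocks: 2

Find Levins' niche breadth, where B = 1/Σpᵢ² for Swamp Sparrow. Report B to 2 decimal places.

1.61

Proportions for Swamp Sparrow (n=62): 13/62=0.2097, 47/62=0.7581, 2/62=0.0323
Σpᵢ² = 0.2097² + 0.7581² + 0.0323² = 0.043974 + 0.574716 + 0.001043 = 0.619733
B = 1 / 0.619733 = 1.6136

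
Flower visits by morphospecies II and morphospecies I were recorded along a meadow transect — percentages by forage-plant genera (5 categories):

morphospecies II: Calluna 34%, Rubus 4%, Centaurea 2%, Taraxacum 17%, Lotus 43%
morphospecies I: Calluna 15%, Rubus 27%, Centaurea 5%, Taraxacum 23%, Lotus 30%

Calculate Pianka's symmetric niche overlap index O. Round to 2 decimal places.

0.82

Convert percentages to proportions (divide by 100).
Σ p₁ᵢp₂ᵢ = 0.0510 + 0.0108 + 0.0010 + 0.0391 + 0.1290 = 0.2309
Σp_1ᵢ² = 0.34² + 0.04² + 0.02² + 0.17² + 0.43² = 0.1156 + 0.0016 + 0.0004 + 0.0289 + 0.1849 = 0.3314
Σp_2ᵢ² = 0.15² + 0.27² + 0.05² + 0.23² + 0.30² = 0.0225 + 0.0729 + 0.0025 + 0.0529 + 0.0900 = 0.2408
O = 0.2309 / √(0.3314 × 0.2408) = 0.2309 / 0.28249 = 0.8174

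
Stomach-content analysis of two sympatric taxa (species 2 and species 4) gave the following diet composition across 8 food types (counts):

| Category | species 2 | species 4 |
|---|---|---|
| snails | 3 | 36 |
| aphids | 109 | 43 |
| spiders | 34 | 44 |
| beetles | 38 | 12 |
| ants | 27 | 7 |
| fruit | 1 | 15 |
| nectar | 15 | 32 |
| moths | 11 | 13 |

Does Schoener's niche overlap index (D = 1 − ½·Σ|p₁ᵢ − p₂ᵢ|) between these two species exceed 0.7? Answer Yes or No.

No

Proportions for species 2 (n=238): 3/238=0.0126, 109/238=0.4580, 34/238=0.1429, 38/238=0.1597, 27/238=0.1134, 1/238=0.0042, 15/238=0.0630, 11/238=0.0462
Proportions for species 4 (n=202): 36/202=0.1782, 43/202=0.2129, 44/202=0.2178, 12/202=0.0594, 7/202=0.0347, 15/202=0.0743, 32/202=0.1584, 13/202=0.0644
Σ|p₁ᵢ − p₂ᵢ| = 0.1656 + 0.2451 + 0.0749 + 0.1003 + 0.0787 + 0.0701 + 0.0954 + 0.0182 = 0.8483
D = 1 − ½ × 0.8483 = 1 − 0.42415 = 0.57585
D = 0.57585 < 0.7 → No.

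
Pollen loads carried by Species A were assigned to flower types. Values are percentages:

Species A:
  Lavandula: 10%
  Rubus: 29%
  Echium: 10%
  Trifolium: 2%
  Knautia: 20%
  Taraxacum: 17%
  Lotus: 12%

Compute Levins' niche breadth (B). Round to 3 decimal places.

5.325

Convert percentages to proportions (divide by 100).
Σpᵢ² = 0.10² + 0.29² + 0.10² + 0.02² + 0.20² + 0.17² + 0.12² = 0.0100 + 0.0841 + 0.0100 + 0.0004 + 0.0400 + 0.0289 + 0.0144 = 0.1878
B = 1 / 0.1878 = 5.32481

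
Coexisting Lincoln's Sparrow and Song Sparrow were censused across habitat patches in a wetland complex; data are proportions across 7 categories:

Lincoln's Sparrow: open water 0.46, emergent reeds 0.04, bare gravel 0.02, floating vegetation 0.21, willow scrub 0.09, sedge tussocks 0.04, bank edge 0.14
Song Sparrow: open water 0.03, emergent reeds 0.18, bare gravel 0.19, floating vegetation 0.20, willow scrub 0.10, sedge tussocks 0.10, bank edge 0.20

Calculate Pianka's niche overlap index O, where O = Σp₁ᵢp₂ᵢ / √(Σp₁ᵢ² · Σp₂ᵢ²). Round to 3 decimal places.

0.489

Σ p₁ᵢp₂ᵢ = 0.0138 + 0.0072 + 0.0038 + 0.0420 + 0.0090 + 0.0040 + 0.0280 = 0.1078
Σp_1ᵢ² = 0.46² + 0.04² + 0.02² + 0.21² + 0.09² + 0.04² + 0.14² = 0.2116 + 0.0016 + 0.0004 + 0.0441 + 0.0081 + 0.0016 + 0.0196 = 0.2870
Σp_2ᵢ² = 0.03² + 0.18² + 0.19² + 0.20² + 0.10² + 0.10² + 0.20² = 0.0009 + 0.0324 + 0.0361 + 0.0400 + 0.0100 + 0.0100 + 0.0400 = 0.1694
O = 0.1078 / √(0.2870 × 0.1694) = 0.1078 / 0.220494 = 0.48890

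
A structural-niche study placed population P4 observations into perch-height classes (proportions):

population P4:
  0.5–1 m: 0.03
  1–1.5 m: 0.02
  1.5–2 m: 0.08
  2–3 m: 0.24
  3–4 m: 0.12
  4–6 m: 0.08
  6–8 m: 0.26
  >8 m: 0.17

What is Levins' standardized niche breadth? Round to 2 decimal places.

0.64

Σpᵢ² = 0.03² + 0.02² + 0.08² + 0.24² + 0.12² + 0.08² + 0.26² + 0.17² = 0.0009 + 0.0004 + 0.0064 + 0.0576 + 0.0144 + 0.0064 + 0.0676 + 0.0289 = 0.1826
B = 1 / 0.1826 = 5.4765
Bₛ = (B − 1)/(n − 1) = (5.4765 − 1)/(8 − 1) = 4.4765/7 = 0.6395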